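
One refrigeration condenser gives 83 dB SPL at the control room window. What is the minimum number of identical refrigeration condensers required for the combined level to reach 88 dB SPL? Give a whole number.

4

Need L₁ + 10·log₁₀ N ≥ 88, i.e. log₁₀ N ≥ 0.50.
N ≥ 10^(5.0/10) = 3.162, so N = 4.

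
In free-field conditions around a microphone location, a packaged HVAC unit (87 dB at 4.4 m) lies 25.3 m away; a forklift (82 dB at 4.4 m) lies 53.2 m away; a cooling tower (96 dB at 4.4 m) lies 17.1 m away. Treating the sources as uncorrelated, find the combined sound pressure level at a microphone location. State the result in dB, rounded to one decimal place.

84.5 dB

Apply inverse-square spreading to bring every level to the receiver, then sum 10^(L/10).
packaged HVAC unit: 87 − 20·log₁₀(25.3/4.4) = 87 − 15.19 = 71.81 dB.
forklift: 82 − 20·log₁₀(53.2/4.4) = 82 − 21.65 = 60.35 dB.
cooling tower: 96 − 20·log₁₀(17.1/4.4) = 96 − 11.79 = 84.21 dB.
Σ 10^(L/10) = 2.798e+08 → L_total = 10·log₁₀(2.798e+08) = 84.47 dB.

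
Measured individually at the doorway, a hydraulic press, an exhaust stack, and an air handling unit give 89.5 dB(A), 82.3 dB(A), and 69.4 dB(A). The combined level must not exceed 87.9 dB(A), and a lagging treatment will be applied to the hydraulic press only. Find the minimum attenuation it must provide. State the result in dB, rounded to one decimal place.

Everything except the hydraulic press sums to 10^(82.3/10) + 10^(69.4/10) = 1.785e+08 in linear terms, 82.52 dB(A).
To meet 87.9 dB(A) overall, the treated hydraulic press may contribute at most 10^(87.9/10) − 1.785e+08 = 4.381e+08, i.e. 86.42 dB(A).
So the hydraulic press must be reduced from 89.5 to 86.42 dB(A): IL = 3.08 dB.

3.1 dB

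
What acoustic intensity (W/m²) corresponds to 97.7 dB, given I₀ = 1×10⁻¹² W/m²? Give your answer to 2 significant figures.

0.0059 W/m²

I = I₀·10^(L/10) = 10⁻¹² × 10^(97.7/10) = 10^(-2.230).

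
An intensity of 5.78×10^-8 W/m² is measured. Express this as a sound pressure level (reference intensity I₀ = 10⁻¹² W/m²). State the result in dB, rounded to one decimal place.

47.6 dB

I/I₀ = 5.78×10^-8/10⁻¹² = 5.78×10^4, and L = 10·log₁₀(I/I₀).
L = 10·(0.7619 + 4) = 47.62 dB.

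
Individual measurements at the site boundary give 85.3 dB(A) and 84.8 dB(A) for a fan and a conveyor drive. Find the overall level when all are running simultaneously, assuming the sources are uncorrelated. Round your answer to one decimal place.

For uncorrelated sources the intensities add, so convert each level to linear form, sum, and take 10·log₁₀ of the total.
Σ 10^(L/10) = 10^(85.3/10) + 10^(84.8/10) = 6.408e+08.
L_total = 10·log₁₀(6.408e+08) = 88.07 dB(A).

88.1 dB(A)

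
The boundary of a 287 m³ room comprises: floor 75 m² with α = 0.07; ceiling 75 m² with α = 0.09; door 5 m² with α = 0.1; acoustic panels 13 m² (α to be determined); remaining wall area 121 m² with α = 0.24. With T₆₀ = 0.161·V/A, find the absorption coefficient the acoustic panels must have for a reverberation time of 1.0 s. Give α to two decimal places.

0.36

A = 0.161·V/T₆₀ = 0.161·287/1.0 = 46.21 m² sabins.
Absorption from the other surfaces = 75·0.07 + 75·0.09 + 5·0.1 + 121·0.24 = 41.54 m², so the acoustic panels must supply 4.67 m² over 13 m².
α = 4.67/13 = 0.359.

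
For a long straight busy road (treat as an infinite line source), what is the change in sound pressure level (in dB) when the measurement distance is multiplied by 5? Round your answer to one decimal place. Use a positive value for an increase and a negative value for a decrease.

-7.0 dB

A line source loses 3 dB per doubling of distance; generally ΔL = −10·log₁₀(r₂/r₁).
ΔL = −10·log₁₀(5) = -6.99 dB.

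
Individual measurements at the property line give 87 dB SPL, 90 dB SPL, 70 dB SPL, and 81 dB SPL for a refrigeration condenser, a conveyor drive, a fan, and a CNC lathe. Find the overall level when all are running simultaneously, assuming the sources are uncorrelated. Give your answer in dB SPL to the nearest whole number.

Incoherent sources combine by intensity addition: L_total = 10·log₁₀(Σ 10^(L_i/10)).
Σ 10^(L/10) = 10^(87/10) + 10^(90/10) + 10^(70/10) + 10^(81/10) = 1.637e+09.
L_total = 10·log₁₀(1.637e+09) = 92.14 dB SPL.

92 dB SPL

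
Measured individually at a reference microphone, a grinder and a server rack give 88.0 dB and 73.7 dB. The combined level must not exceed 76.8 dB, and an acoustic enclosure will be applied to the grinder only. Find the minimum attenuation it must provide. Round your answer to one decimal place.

14.1 dB

Fixed contribution from the other source: Σ 10^(L/10) = 10^(73.7/10) = 2.344e+07 (73.70 dB).
The limit corresponds to 10^(76.8/10) = 4.786e+07; subtracting the fixed part leaves 2.442e+07 for the grinder, i.e. 73.88 dB.
Required insertion loss = 88.0 − 73.88 = 14.12 dB.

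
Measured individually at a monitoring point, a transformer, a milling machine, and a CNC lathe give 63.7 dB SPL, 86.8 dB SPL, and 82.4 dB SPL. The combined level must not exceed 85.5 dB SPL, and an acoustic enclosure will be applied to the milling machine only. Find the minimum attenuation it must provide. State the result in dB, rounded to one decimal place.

Everything except the milling machine sums to 10^(63.7/10) + 10^(82.4/10) = 1.761e+08 in linear terms, 82.46 dB SPL.
The limit corresponds to 10^(85.5/10) = 3.548e+08; subtracting the fixed part leaves 1.787e+08 for the milling machine, i.e. 82.52 dB SPL.
Required insertion loss = 86.8 − 82.52 = 4.28 dB.

4.3 dB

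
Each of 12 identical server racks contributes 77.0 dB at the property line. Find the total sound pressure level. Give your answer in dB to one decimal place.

L_total = L₁ + 10·log₁₀ N for N identical incoherent sources.
L_total = 77.0 + 10·log₁₀(12) = 77.0 + 10.792 = 87.79 dB.

87.8 dB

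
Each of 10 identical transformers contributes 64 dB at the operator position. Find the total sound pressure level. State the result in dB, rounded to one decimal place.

N identical incoherent sources raise the level by 10·log₁₀ N.
L_total = 64 + 10·log₁₀(10) = 64 + 10.000 = 74.00 dB.

74.0 dB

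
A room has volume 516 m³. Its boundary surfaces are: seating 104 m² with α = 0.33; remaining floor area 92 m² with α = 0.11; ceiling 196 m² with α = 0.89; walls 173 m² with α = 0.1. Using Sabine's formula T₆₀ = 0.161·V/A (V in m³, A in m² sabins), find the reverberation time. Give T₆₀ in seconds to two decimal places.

Total absorption A = 104·0.33 + 92·0.11 + 196·0.89 + 173·0.1 = 236.18 m² sabins.
T₆₀ = 0.161·V/A = 0.161·516/236.18 = 0.352 s.

0.35 s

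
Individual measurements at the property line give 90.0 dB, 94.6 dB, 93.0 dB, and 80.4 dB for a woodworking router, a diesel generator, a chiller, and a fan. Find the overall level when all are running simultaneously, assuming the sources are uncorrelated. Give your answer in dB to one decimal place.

97.8 dB

Incoherent sources combine by intensity addition: L_total = 10·log₁₀(Σ 10^(L_i/10)).
Σ 10^(L/10) = 10^(90.0/10) + 10^(94.6/10) + 10^(93.0/10) + 10^(80.4/10) = 5.989e+09.
L_total = 10·log₁₀(5.989e+09) = 97.77 dB.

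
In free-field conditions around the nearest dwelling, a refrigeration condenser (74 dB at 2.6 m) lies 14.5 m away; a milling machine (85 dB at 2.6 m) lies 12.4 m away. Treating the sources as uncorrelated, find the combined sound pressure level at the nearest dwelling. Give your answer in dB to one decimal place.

71.7 dB

Apply inverse-square spreading to bring every level to the receiver, then sum 10^(L/10).
refrigeration condenser: 74 − 20·log₁₀(14.5/2.6) = 74 − 14.93 = 59.07 dB.
milling machine: 85 − 20·log₁₀(12.4/2.6) = 85 − 13.57 = 71.43 dB.
Σ 10^(L/10) = 1.471e+07 → L_total = 10·log₁₀(1.471e+07) = 71.68 dB.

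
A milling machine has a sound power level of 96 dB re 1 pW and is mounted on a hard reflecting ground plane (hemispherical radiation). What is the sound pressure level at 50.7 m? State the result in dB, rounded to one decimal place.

Free-field hemispherical radiation: L_p = L_w − 10·log₁₀(2π·r²), r = 50.7 m.
2π·r² = 1.615e+04 m², 10·log₁₀ of that is 42.082 dB.
L_p = 96 − 42.082 = 53.92 dB.

53.9 dB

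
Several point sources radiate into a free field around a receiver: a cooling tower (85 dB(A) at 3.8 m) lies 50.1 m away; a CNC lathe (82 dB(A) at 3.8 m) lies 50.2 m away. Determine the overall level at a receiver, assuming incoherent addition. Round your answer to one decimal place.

64.4 dB(A)

Propagate each source to the receiver with L = L_ref − 20·log₁₀(r/r_ref), then add intensities.
cooling tower: 85 − 20·log₁₀(50.1/3.8) = 85 − 22.40 = 62.60 dB(A).
CNC lathe: 82 − 20·log₁₀(50.2/3.8) = 82 − 22.42 = 59.58 dB(A).
Σ 10^(L/10) = 2.727e+06 → L_total = 10·log₁₀(2.727e+06) = 64.36 dB(A).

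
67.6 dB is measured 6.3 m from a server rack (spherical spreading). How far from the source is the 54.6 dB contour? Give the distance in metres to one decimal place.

28.1 m

Point-source spreading drops the level by 20·log₁₀(r₂/r₁); inverting, r₂/r₁ = 10^(ΔL/20).
r₂ = 6.3·10^((67.6−54.6)/20) = 6.3·10^(13.0/20) = 28.14 m.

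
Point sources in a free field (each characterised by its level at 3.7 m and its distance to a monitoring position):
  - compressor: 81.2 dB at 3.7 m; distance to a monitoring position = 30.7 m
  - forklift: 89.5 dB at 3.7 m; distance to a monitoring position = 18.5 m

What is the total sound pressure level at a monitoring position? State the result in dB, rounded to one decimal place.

75.7 dB

Propagate each source to the receiver with L = L_ref − 20·log₁₀(r/r_ref), then add intensities.
compressor: 81.2 − 20·log₁₀(30.7/3.7) = 81.2 − 18.38 = 62.82 dB.
forklift: 89.5 − 20·log₁₀(18.5/3.7) = 89.5 − 13.98 = 75.52 dB.
Σ 10^(L/10) = 3.756e+07 → L_total = 10·log₁₀(3.756e+07) = 75.75 dB.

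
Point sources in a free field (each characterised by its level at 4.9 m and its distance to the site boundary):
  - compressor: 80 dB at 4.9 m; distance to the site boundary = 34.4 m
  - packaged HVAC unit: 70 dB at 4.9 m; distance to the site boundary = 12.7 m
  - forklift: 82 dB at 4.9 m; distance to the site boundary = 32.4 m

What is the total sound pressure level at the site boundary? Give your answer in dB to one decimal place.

68.5 dB

Propagate each source to the receiver with L = L_ref − 20·log₁₀(r/r_ref), then add intensities.
compressor: 80 − 20·log₁₀(34.4/4.9) = 80 − 16.93 = 63.07 dB.
packaged HVAC unit: 70 − 20·log₁₀(12.7/4.9) = 70 − 8.27 = 61.73 dB.
forklift: 82 − 20·log₁₀(32.4/4.9) = 82 − 16.41 = 65.59 dB.
Σ 10^(L/10) = 7.143e+06 → L_total = 10·log₁₀(7.143e+06) = 68.54 dB.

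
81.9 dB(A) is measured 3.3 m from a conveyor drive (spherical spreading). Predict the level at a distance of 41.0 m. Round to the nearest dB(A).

Point-source attenuation: ΔL = 20·log₁₀(r₂/r₁) = 20·log₁₀(41.0/3.3) = 21.885 dB.
L₂ = 81.9 − 20·log₁₀(41.0/3.3) = 81.9 − 21.885 = 60.01 dB(A).

60 dB(A)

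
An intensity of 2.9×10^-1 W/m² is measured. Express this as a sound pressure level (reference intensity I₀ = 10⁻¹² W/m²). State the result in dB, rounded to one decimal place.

114.6 dB

Dividing by I₀ shifts the exponent by 12: I/I₀ = 2.9×10^11.
L = 10·(0.4624 + 11) = 114.62 dB.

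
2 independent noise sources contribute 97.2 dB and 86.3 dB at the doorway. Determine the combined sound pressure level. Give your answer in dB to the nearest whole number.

For uncorrelated sources the intensities add, so convert each level to linear form, sum, and take 10·log₁₀ of the total.
Σ 10^(L/10) = 10^(97.2/10) + 10^(86.3/10) = 5.675e+09.
L_total = 10·log₁₀(5.675e+09) = 97.54 dB.

98 dB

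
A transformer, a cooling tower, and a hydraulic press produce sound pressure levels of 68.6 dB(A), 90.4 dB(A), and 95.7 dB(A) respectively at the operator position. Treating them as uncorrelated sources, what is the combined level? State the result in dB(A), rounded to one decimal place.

96.8 dB(A)

For uncorrelated sources the intensities add, so convert each level to linear form, sum, and take 10·log₁₀ of the total.
Σ 10^(L/10) = 10^(68.6/10) + 10^(90.4/10) + 10^(95.7/10) = 4.819e+09.
L_total = 10·log₁₀(4.819e+09) = 96.83 dB(A).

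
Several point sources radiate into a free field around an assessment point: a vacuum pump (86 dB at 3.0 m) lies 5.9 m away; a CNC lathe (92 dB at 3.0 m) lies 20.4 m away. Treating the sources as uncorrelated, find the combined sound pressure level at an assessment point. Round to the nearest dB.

Propagate each source to the receiver with L = L_ref − 20·log₁₀(r/r_ref), then add intensities.
vacuum pump: 86 − 20·log₁₀(5.9/3.0) = 86 − 5.87 = 80.13 dB.
CNC lathe: 92 − 20·log₁₀(20.4/3.0) = 92 − 16.65 = 75.35 dB.
Σ 10^(L/10) = 1.372e+08 → L_total = 10·log₁₀(1.372e+08) = 81.37 dB.

81 dB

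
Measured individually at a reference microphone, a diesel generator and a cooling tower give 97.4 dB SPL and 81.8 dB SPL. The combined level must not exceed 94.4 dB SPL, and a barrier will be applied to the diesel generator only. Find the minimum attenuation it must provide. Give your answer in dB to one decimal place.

The untreated sources together contribute 10^(81.8/10) = 1.514e+08, i.e. 81.80 dB SPL.
To meet 94.4 dB SPL overall, the treated diesel generator may contribute at most 10^(94.4/10) − 1.514e+08 = 2.603e+09, i.e. 94.15 dB SPL.
So the diesel generator must be reduced from 97.4 to 94.15 dB SPL: IL = 3.25 dB.

3.2 dB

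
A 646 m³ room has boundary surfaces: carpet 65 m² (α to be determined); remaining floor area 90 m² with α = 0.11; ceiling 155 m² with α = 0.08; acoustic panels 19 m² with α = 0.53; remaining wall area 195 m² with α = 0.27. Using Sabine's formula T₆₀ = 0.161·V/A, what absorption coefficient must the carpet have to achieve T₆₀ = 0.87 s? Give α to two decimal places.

Required total absorption A = 0.161·646/0.87 = 119.55 m².
Absorption from the other surfaces = 90·0.11 + 155·0.08 + 19·0.53 + 195·0.27 = 85.02 m², so the carpet must supply 34.53 m² over 65 m².
α = 34.53/65 = 0.531.

0.53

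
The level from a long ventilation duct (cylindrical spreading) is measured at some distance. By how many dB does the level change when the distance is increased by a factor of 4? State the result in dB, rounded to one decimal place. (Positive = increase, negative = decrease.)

With cylindrical spreading the level changes by −10·log₁₀(r₂/r₁).
ΔL = −10·log₁₀(4) = -6.02 dB.

-6.0 dB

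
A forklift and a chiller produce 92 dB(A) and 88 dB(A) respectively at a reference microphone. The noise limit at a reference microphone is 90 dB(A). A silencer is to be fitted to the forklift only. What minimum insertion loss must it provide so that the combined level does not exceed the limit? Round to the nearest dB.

Everything except the forklift sums to 10^(88/10) = 6.310e+08 in linear terms, 88.00 dB(A).
The limit corresponds to 10^(90/10) = 1.000e+09; subtracting the fixed part leaves 3.690e+08 for the forklift, i.e. 85.67 dB(A).
Required insertion loss = 92 − 85.67 = 6.33 dB.

6 dB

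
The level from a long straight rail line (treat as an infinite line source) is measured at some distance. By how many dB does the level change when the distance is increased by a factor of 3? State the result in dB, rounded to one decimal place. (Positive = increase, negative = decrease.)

Line-source spreading: ΔL = −10·log₁₀(r₂/r₁).
ΔL = −10·log₁₀(3) = -4.77 dB.

-4.8 dB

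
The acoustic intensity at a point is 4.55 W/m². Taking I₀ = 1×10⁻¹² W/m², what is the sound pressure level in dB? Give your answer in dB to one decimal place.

126.6 dB

L = 10·log₁₀(I/I₀) = 10·log₁₀(4.55/10⁻¹²) = 10·log₁₀(4.55×10^12).
L = 10·(0.6580 + 12) = 126.58 dB.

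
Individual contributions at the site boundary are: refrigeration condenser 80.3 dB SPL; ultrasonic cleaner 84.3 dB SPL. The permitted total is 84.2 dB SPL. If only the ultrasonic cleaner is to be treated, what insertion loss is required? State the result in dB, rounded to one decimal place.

2.4 dB

The untreated sources together contribute 10^(80.3/10) = 1.072e+08, i.e. 80.30 dB SPL.
To meet 84.2 dB SPL overall, the treated ultrasonic cleaner may contribute at most 10^(84.2/10) − 1.072e+08 = 1.559e+08, i.e. 81.93 dB SPL.
So the ultrasonic cleaner must be reduced from 84.3 to 81.93 dB SPL: IL = 2.37 dB.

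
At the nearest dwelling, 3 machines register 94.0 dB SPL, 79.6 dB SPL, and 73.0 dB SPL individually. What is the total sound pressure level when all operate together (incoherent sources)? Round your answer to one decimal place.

94.2 dB SPL

Incoherent sources combine by intensity addition: L_total = 10·log₁₀(Σ 10^(L_i/10)).
Σ 10^(L/10) = 10^(94.0/10) + 10^(79.6/10) + 10^(73.0/10) = 2.623e+09.
L_total = 10·log₁₀(2.623e+09) = 94.19 dB SPL.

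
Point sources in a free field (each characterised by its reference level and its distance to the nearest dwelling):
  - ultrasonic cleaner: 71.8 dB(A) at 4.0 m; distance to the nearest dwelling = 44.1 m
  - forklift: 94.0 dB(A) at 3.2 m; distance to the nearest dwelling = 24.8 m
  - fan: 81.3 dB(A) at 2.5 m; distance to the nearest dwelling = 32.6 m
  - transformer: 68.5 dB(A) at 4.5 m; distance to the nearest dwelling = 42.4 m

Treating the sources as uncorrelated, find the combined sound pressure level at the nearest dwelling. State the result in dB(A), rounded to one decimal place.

76.3 dB(A)

Apply inverse-square spreading to bring every level to the receiver, then sum 10^(L/10).
ultrasonic cleaner: 71.8 − 20·log₁₀(44.1/4.0) = 71.8 − 20.85 = 50.95 dB(A).
forklift: 94.0 − 20·log₁₀(24.8/3.2) = 94.0 − 17.79 = 76.21 dB(A).
fan: 81.3 − 20·log₁₀(32.6/2.5) = 81.3 − 22.31 = 58.99 dB(A).
transformer: 68.5 − 20·log₁₀(42.4/4.5) = 68.5 − 19.48 = 49.02 dB(A).
Σ 10^(L/10) = 4.282e+07 → L_total = 10·log₁₀(4.282e+07) = 76.32 dB(A).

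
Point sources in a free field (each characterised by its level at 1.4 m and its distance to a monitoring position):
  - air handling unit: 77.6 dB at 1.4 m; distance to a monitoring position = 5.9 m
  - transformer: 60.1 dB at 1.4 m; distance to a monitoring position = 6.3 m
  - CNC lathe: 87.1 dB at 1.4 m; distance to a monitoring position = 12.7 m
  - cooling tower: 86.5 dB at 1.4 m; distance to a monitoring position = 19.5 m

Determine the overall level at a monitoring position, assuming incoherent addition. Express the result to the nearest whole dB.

First find each source's level at the receiver (point-source: −20·log₁₀(r/r_ref)), then combine on an intensity basis.
air handling unit: 77.6 − 20·log₁₀(5.9/1.4) = 77.6 − 12.49 = 65.11 dB.
transformer: 60.1 − 20·log₁₀(6.3/1.4) = 60.1 − 13.06 = 47.04 dB.
CNC lathe: 87.1 − 20·log₁₀(12.7/1.4) = 87.1 − 19.15 = 67.95 dB.
cooling tower: 86.5 − 20·log₁₀(19.5/1.4) = 86.5 − 22.88 = 63.62 dB.
Σ 10^(L/10) = 1.183e+07 → L_total = 10·log₁₀(1.183e+07) = 70.73 dB.

71 dB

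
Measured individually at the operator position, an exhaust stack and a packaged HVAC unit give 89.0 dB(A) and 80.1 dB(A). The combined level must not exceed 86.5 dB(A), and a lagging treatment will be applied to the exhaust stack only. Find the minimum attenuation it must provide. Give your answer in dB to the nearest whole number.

4 dB

Fixed contribution from the other source: Σ 10^(L/10) = 10^(80.1/10) = 1.023e+08 (80.10 dB(A)).
To meet 86.5 dB(A) overall, the treated exhaust stack may contribute at most 10^(86.5/10) − 1.023e+08 = 3.444e+08, i.e. 85.37 dB(A).
Required insertion loss = 89.0 − 85.37 = 3.63 dB.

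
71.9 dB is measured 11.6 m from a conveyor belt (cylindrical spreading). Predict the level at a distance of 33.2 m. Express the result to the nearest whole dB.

67 dB

Line-source attenuation: ΔL = 10·log₁₀(r₂/r₁) = 10·log₁₀(33.2/11.6) = 4.567 dB.
L₂ = 71.9 − 10·log₁₀(33.2/11.6) = 71.9 − 4.567 = 67.33 dB.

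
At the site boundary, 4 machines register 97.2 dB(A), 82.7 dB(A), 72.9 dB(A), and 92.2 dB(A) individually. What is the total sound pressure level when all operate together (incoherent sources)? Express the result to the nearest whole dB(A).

99 dB(A)

Incoherent sources combine by intensity addition: L_total = 10·log₁₀(Σ 10^(L_i/10)).
Σ 10^(L/10) = 10^(97.2/10) + 10^(82.7/10) + 10^(72.9/10) + 10^(92.2/10) = 7.113e+09.
L_total = 10·log₁₀(7.113e+09) = 98.52 dB(A).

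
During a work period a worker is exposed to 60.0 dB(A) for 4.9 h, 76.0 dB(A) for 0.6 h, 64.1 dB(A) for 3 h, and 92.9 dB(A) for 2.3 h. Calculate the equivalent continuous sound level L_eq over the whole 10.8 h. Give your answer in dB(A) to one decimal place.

86.2 dB(A)

Weight each interval's intensity by its duration and average over T = 10.8 h:
Σ tᵢ·10^(Lᵢ/10) = 4.9·10^(60.0/10) + 0.6·10^(76.0/10) + 3·10^(64.1/10) + 2.3·10^(92.9/10) = 4.521e+09.
L_eq = 10·log₁₀(4.521e+09/10.8) = 86.22 dB(A).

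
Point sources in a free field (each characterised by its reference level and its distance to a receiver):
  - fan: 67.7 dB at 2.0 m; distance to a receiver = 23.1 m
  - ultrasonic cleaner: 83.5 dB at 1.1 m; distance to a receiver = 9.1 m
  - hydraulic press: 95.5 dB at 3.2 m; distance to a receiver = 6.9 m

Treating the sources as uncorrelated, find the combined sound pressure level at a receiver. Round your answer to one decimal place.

88.8 dB

First find each source's level at the receiver (point-source: −20·log₁₀(r/r_ref)), then combine on an intensity basis.
fan: 67.7 − 20·log₁₀(23.1/2.0) = 67.7 − 21.25 = 46.45 dB.
ultrasonic cleaner: 83.5 − 20·log₁₀(9.1/1.1) = 83.5 − 18.35 = 65.15 dB.
hydraulic press: 95.5 − 20·log₁₀(6.9/3.2) = 95.5 − 6.67 = 88.83 dB.
Σ 10^(L/10) = 7.665e+08 → L_total = 10·log₁₀(7.665e+08) = 88.84 dB.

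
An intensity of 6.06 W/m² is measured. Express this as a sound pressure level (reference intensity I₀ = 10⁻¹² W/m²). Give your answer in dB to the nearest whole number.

L = 10·log₁₀(I/I₀) = 10·log₁₀(6.06/10⁻¹²) = 10·log₁₀(6.06×10^12).
L = 10·(0.7825 + 12) = 127.82 dB.

128 dB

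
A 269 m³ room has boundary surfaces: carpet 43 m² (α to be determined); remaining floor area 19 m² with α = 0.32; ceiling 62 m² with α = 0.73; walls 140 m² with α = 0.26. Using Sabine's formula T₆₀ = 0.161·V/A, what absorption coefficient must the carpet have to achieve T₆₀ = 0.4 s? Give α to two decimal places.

From T₆₀ = 0.161·V/A, the target T₆₀ = 0.4 s needs A = 0.161·269/0.4 = 108.27 m².
Absorption from the other surfaces = 19·0.32 + 62·0.73 + 140·0.26 = 87.74 m², so the carpet must supply 20.53 m² over 43 m².
α = 20.53/43 = 0.478.

0.48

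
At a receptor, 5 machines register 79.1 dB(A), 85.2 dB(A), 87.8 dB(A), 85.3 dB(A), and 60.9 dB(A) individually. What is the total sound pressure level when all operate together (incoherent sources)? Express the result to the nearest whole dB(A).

91 dB(A)

For uncorrelated sources the intensities add, so convert each level to linear form, sum, and take 10·log₁₀ of the total.
Σ 10^(L/10) = 10^(79.1/10) + 10^(85.2/10) + 10^(87.8/10) + 10^(85.3/10) + 10^(60.9/10) = 1.355e+09.
L_total = 10·log₁₀(1.355e+09) = 91.32 dB(A).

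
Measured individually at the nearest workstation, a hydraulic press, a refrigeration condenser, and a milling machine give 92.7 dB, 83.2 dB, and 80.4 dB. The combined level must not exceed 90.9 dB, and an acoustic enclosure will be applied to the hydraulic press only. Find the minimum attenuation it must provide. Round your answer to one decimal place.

Fixed contribution from the other sources: Σ 10^(L/10) = 10^(83.2/10) + 10^(80.4/10) = 3.186e+08 (85.03 dB).
The limit corresponds to 10^(90.9/10) = 1.230e+09; subtracting the fixed part leaves 9.117e+08 for the hydraulic press, i.e. 89.60 dB.
So the hydraulic press must be reduced from 92.7 to 89.60 dB: IL = 3.10 dB.

3.1 dB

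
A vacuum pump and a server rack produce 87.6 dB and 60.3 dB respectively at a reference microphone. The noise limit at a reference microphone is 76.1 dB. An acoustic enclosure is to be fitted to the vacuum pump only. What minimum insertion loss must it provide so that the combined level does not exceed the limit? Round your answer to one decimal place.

11.6 dB

Everything except the vacuum pump sums to 10^(60.3/10) = 1.072e+06 in linear terms, 60.30 dB.
To meet 76.1 dB overall, the treated vacuum pump may contribute at most 10^(76.1/10) − 1.072e+06 = 3.967e+07, i.e. 75.98 dB.
So the vacuum pump must be reduced from 87.6 to 75.98 dB: IL = 11.62 dB.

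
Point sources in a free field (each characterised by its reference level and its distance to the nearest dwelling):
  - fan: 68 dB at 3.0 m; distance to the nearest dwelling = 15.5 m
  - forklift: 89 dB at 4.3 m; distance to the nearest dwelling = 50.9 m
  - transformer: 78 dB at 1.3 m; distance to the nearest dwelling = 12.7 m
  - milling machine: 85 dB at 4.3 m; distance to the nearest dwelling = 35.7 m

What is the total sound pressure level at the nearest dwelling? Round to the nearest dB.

First find each source's level at the receiver (point-source: −20·log₁₀(r/r_ref)), then combine on an intensity basis.
fan: 68 − 20·log₁₀(15.5/3.0) = 68 − 14.26 = 53.74 dB.
forklift: 89 − 20·log₁₀(50.9/4.3) = 89 − 21.46 = 67.54 dB.
transformer: 78 − 20·log₁₀(12.7/1.3) = 78 − 19.80 = 58.20 dB.
milling machine: 85 − 20·log₁₀(35.7/4.3) = 85 − 18.38 = 66.62 dB.
Σ 10^(L/10) = 1.115e+07 → L_total = 10·log₁₀(1.115e+07) = 70.47 dB.

70 dB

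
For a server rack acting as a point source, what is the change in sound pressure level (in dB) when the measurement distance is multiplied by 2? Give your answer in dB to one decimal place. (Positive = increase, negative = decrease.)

-6.0 dB

With spherical spreading the level changes by −20·log₁₀(r₂/r₁).
ΔL = −20·log₁₀(2) = -6.02 dB.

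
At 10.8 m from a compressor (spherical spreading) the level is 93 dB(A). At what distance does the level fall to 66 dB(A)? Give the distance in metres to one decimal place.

241.8 m

Point-source spreading drops the level by 20·log₁₀(r₂/r₁); inverting, r₂/r₁ = 10^(ΔL/20).
r₂ = 10.8·10^((93−66)/20) = 10.8·10^(27.0/20) = 241.78 m.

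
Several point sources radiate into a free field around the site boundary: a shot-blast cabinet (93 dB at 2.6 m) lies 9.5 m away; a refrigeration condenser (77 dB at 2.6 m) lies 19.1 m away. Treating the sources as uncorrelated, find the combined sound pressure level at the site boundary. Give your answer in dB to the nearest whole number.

82 dB

First find each source's level at the receiver (point-source: −20·log₁₀(r/r_ref)), then combine on an intensity basis.
shot-blast cabinet: 93 − 20·log₁₀(9.5/2.6) = 93 − 11.26 = 81.74 dB.
refrigeration condenser: 77 − 20·log₁₀(19.1/2.6) = 77 − 17.32 = 59.68 dB.
Σ 10^(L/10) = 1.504e+08 → L_total = 10·log₁₀(1.504e+08) = 81.77 dB.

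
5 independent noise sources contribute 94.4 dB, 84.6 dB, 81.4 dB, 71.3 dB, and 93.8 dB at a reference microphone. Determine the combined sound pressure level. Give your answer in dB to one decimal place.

Incoherent sources combine by intensity addition: L_total = 10·log₁₀(Σ 10^(L_i/10)).
Σ 10^(L/10) = 10^(94.4/10) + 10^(84.6/10) + 10^(81.4/10) + 10^(71.3/10) + 10^(93.8/10) = 5.593e+09.
L_total = 10·log₁₀(5.593e+09) = 97.48 dB.

97.5 dB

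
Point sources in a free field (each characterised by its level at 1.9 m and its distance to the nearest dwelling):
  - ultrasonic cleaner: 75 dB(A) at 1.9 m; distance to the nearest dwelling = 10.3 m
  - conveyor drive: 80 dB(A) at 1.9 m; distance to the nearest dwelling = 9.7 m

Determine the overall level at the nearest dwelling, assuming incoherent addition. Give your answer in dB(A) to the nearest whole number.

67 dB(A)

Propagate each source to the receiver with L = L_ref − 20·log₁₀(r/r_ref), then add intensities.
ultrasonic cleaner: 75 − 20·log₁₀(10.3/1.9) = 75 − 14.68 = 60.32 dB(A).
conveyor drive: 80 − 20·log₁₀(9.7/1.9) = 80 − 14.16 = 65.84 dB(A).
Σ 10^(L/10) = 4.913e+06 → L_total = 10·log₁₀(4.913e+06) = 66.91 dB(A).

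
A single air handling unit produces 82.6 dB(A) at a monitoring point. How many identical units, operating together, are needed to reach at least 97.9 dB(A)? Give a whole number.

The shortfall is 97.9 − 82.6 = 15.3 dB, and N units add 10·log₁₀ N, so need 10·log₁₀ N ≥ 15.3.
N ≥ 10^(15.3/10) = 33.884, so N = 34.

34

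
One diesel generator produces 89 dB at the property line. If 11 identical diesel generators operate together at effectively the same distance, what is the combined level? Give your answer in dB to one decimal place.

With 11 equal, uncorrelated contributions the intensity is 11× that of one unit, giving a rise of 10·log₁₀ 11.
L_total = 89 + 10·log₁₀(11) = 89 + 10.414 = 99.41 dB.

99.4 dB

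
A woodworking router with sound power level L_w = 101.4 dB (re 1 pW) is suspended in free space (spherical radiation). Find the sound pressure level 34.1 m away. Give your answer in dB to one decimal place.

59.8 dB

The power spreads over a sphere of area 4π·r², so L_p = L_w − 10·log₁₀(4π·r²).
4π·r² = 1.461e+04 m², 10·log₁₀ of that is 41.647 dB.
L_p = 101.4 − 41.647 = 59.75 dB.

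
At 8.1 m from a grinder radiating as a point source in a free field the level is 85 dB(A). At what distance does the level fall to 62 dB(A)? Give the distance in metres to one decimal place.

For a point source L₁ − L₂ = 20·log₁₀(r₂/r₁), so r₂ = r₁·10^((L₁−L₂)/20).
r₂ = 8.1·10^((85−62)/20) = 8.1·10^(23.0/20) = 114.42 m.

114.4 m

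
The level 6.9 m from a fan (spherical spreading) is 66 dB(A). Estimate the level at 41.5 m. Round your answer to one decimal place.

50.4 dB(A)

For a point source, L₂ = L₁ − 20·log₁₀(r₂/r₁).
L₂ = 66 − 20·log₁₀(41.5/6.9) = 66 − 15.584 = 50.42 dB(A).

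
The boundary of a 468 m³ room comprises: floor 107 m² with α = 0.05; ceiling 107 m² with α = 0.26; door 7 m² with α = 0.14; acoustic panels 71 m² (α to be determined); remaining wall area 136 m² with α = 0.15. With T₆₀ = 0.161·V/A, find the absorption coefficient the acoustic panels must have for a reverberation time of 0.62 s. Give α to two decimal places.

0.94

From T₆₀ = 0.161·V/A, the target T₆₀ = 0.62 s needs A = 0.161·468/0.62 = 121.53 m².
Absorption from the other surfaces = 107·0.05 + 107·0.26 + 7·0.14 + 136·0.15 = 54.55 m², so the acoustic panels must supply 66.98 m² over 71 m².
α = 66.98/71 = 0.943.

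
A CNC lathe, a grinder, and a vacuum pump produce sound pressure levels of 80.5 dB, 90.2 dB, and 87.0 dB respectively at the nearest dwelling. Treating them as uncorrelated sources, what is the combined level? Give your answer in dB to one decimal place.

For uncorrelated sources the intensities add, so convert each level to linear form, sum, and take 10·log₁₀ of the total.
Σ 10^(L/10) = 10^(80.5/10) + 10^(90.2/10) + 10^(87.0/10) = 1.661e+09.
L_total = 10·log₁₀(1.661e+09) = 92.20 dB.

92.2 dB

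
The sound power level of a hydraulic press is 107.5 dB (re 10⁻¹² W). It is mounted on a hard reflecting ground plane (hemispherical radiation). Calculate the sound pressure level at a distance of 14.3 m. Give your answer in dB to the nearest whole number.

The power spreads over a hemisphere of area 2π·r², so L_p = L_w − 10·log₁₀(2π·r²).
2π·r² = 1285 m², 10·log₁₀ of that is 31.089 dB.
L_p = 107.5 − 31.089 = 76.41 dB.

76 dB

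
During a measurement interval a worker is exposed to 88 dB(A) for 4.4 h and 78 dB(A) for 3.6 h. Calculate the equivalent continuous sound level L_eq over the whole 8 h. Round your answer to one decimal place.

85.7 dB(A)

Weight each interval's intensity by its duration and average over T = 8 h:
Σ tᵢ·10^(Lᵢ/10) = 4.4·10^(88/10) + 3.6·10^(78/10) = 3.003e+09.
L_eq = 10·log₁₀(3.003e+09/8) = 85.75 dB(A).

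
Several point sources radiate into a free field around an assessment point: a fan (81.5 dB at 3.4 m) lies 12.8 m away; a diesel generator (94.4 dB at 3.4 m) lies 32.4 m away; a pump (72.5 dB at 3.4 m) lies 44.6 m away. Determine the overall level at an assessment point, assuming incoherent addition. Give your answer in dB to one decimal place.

76.1 dB

Apply inverse-square spreading to bring every level to the receiver, then sum 10^(L/10).
fan: 81.5 − 20·log₁₀(12.8/3.4) = 81.5 − 11.51 = 69.99 dB.
diesel generator: 94.4 − 20·log₁₀(32.4/3.4) = 94.4 − 19.58 = 74.82 dB.
pump: 72.5 − 20·log₁₀(44.6/3.4) = 72.5 − 22.36 = 50.14 dB.
Σ 10^(L/10) = 4.040e+07 → L_total = 10·log₁₀(4.040e+07) = 76.06 dB.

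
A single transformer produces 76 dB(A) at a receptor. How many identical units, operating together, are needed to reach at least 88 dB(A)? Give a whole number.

16

N identical sources give L₁ + 10·log₁₀ N, so require 10·log₁₀ N ≥ 88 − 76 = 12.0 dB.
N ≥ 10^(12.0/10) = 15.849, so N = 16.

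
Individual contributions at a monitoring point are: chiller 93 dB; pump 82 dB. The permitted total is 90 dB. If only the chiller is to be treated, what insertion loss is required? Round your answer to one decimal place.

Everything except the chiller sums to 10^(82/10) = 1.585e+08 in linear terms, 82.00 dB.
The limit corresponds to 10^(90/10) = 1.000e+09; subtracting the fixed part leaves 8.415e+08 for the chiller, i.e. 89.25 dB.
Required insertion loss = 93 − 89.25 = 3.75 dB.

3.7 dB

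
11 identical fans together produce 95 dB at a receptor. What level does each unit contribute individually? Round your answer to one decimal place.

84.6 dB

11 equal contributions raise the level by 10·log₁₀ 11 = 10.414 dB, so each unit alone gives 95 − 10.414.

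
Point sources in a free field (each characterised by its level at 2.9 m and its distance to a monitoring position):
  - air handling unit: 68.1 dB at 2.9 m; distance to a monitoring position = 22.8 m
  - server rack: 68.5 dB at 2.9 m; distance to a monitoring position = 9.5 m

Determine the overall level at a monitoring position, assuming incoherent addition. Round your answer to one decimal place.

58.8 dB

Propagate each source to the receiver with L = L_ref − 20·log₁₀(r/r_ref), then add intensities.
air handling unit: 68.1 − 20·log₁₀(22.8/2.9) = 68.1 − 17.91 = 50.19 dB.
server rack: 68.5 − 20·log₁₀(9.5/2.9) = 68.5 − 10.31 = 58.19 dB.
Σ 10^(L/10) = 7.642e+05 → L_total = 10·log₁₀(7.642e+05) = 58.83 dB.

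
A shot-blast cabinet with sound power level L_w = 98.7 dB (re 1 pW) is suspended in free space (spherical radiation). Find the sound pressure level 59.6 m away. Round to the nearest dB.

L_p = L_w − 10·log₁₀(4π·r²) with r = 59.6 m.
4π·r² = 4.464e+04 m², 10·log₁₀ of that is 46.497 dB.
L_p = 98.7 − 46.497 = 52.20 dB.

52 dB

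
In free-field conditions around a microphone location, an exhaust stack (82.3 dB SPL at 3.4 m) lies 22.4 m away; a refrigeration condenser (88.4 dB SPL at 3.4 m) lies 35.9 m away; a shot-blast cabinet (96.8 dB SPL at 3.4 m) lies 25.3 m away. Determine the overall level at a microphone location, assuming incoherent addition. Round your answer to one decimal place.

79.8 dB SPL

Apply inverse-square spreading to bring every level to the receiver, then sum 10^(L/10).
exhaust stack: 82.3 − 20·log₁₀(22.4/3.4) = 82.3 − 16.38 = 65.92 dB SPL.
refrigeration condenser: 88.4 − 20·log₁₀(35.9/3.4) = 88.4 − 20.47 = 67.93 dB SPL.
shot-blast cabinet: 96.8 − 20·log₁₀(25.3/3.4) = 96.8 − 17.43 = 79.37 dB SPL.
Σ 10^(L/10) = 9.656e+07 → L_total = 10·log₁₀(9.656e+07) = 79.85 dB SPL.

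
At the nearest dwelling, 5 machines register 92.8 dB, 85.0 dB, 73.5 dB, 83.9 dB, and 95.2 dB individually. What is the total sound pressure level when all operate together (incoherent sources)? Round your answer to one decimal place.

97.6 dB

Incoherent sources combine by intensity addition: L_total = 10·log₁₀(Σ 10^(L_i/10)).
Σ 10^(L/10) = 10^(92.8/10) + 10^(85.0/10) + 10^(73.5/10) + 10^(83.9/10) + 10^(95.2/10) = 5.801e+09.
L_total = 10·log₁₀(5.801e+09) = 97.63 dB.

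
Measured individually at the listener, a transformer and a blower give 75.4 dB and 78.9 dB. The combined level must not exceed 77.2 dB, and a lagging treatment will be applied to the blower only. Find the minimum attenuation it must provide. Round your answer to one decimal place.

Fixed contribution from the other source: Σ 10^(L/10) = 10^(75.4/10) = 3.467e+07 (75.40 dB).
To meet 77.2 dB overall, the treated blower may contribute at most 10^(77.2/10) − 3.467e+07 = 1.781e+07, i.e. 72.51 dB.
So the blower must be reduced from 78.9 to 72.51 dB: IL = 6.39 dB.

6.4 dB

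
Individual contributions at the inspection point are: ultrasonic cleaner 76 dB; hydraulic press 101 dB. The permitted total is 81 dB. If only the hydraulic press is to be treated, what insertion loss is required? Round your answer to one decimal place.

The untreated sources together contribute 10^(76/10) = 3.981e+07, i.e. 76.00 dB.
The limit corresponds to 10^(81/10) = 1.259e+08; subtracting the fixed part leaves 8.608e+07 for the hydraulic press, i.e. 79.35 dB.
Required insertion loss = 101 − 79.35 = 21.65 dB.

21.7 dB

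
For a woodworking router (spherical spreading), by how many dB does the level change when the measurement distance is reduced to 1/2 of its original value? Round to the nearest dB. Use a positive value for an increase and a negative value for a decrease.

+6 dB

With spherical spreading the level changes by −20·log₁₀(r₂/r₁).
ΔL = −20·log₁₀(0.5) = +6.02 dB.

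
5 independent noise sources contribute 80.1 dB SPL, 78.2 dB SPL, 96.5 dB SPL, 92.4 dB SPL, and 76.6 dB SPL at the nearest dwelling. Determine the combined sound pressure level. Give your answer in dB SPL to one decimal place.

Incoherent sources combine by intensity addition: L_total = 10·log₁₀(Σ 10^(L_i/10)).
Σ 10^(L/10) = 10^(80.1/10) + 10^(78.2/10) + 10^(96.5/10) + 10^(92.4/10) + 10^(76.6/10) = 6.419e+09.
L_total = 10·log₁₀(6.419e+09) = 98.07 dB SPL.

98.1 dB SPL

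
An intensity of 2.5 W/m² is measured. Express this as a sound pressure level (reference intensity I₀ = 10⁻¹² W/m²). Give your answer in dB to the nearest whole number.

124 dB

L = 10·log₁₀(I/I₀) = 10·log₁₀(2.5/10⁻¹²) = 10·log₁₀(2.5×10^12).
L = 10·(0.3979 + 12) = 123.98 dB.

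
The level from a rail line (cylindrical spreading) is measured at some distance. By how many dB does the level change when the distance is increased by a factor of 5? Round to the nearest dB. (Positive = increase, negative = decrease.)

A line source loses 3 dB per doubling of distance; generally ΔL = −10·log₁₀(r₂/r₁).
ΔL = −10·log₁₀(5) = -6.99 dB.

-7 dB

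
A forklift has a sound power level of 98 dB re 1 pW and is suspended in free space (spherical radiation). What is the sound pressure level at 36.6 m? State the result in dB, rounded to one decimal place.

The power spreads over a sphere of area 4π·r², so L_p = L_w − 10·log₁₀(4π·r²).
4π·r² = 1.683e+04 m², 10·log₁₀ of that is 42.262 dB.
L_p = 98 − 42.262 = 55.74 dB.

55.7 dB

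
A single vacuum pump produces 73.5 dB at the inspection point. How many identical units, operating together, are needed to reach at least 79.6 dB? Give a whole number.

5

Need L₁ + 10·log₁₀ N ≥ 79.6, i.e. log₁₀ N ≥ 0.61.
N ≥ 10^(6.1/10) = 4.074, so N = 5.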